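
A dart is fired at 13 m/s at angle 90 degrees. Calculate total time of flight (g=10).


Given: v0 = 13 m/s, theta = 90 deg, g = 10 m/s^2
sin(90) = 1
Using T = 2*v0*sin(theta) / g
T = 2*13*1 / 10
T = 26 / 10
T = 13/5 s

13/5 s


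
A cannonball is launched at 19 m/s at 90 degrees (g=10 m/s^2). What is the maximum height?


Given: v0 = 19 m/s, theta = 90 deg, g = 10 m/s^2
sin^2(90) = 1
Using H = v0^2 * sin^2(theta) / (2*g)
H = 19^2 * 1 / (2*10)
H = 361 * 1 / 20
H = 361 / 20
H = 361/20 m

361/20 m


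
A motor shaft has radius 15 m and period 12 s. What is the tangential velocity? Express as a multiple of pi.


Given: radius r = 15 m, period T = 12 s
Using v = 2*pi*r / T
v = 2*pi*15 / 12
v = 30*pi / 12
v = 5/2*pi m/s

5/2*pi m/s


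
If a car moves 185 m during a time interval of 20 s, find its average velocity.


Given: distance d = 185 m, time t = 20 s
Using v = d / t
v = 185 / 20
v = 37/4 m/s

37/4 m/s


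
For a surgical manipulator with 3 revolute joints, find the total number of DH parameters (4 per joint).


Given: 3 joints, 4 DH parameters per joint (d, theta, a, alpha)
Total DH parameters = number_of_joints * 4
Total = 3 * 4
Total = 12

12


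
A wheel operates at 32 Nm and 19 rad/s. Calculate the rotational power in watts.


Given: tau = 32 Nm, omega = 19 rad/s
Using P = tau * omega
P = 32 * 19
P = 608 W

608 W


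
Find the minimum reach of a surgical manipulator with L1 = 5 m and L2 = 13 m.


Given: L1 = 5 m, L2 = 13 m
For a 2-link planar arm, min reach = |L1 - L2| (second link folded back)
Min reach = |5 - 13|
Min reach = 8 m

8 m


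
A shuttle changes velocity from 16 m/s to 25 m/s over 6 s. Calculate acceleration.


Given: initial velocity v0 = 16 m/s, final velocity v = 25 m/s, time t = 6 s
Using a = (v - v0) / t
a = (25 - 16) / 6
a = 9 / 6
a = 3/2 m/s^2

3/2 m/s^2


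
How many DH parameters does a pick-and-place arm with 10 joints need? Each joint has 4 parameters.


Given: 10 joints, 4 DH parameters per joint (d, theta, a, alpha)
Total DH parameters = number_of_joints * 4
Total = 10 * 4
Total = 40

40


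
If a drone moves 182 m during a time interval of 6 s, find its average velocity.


Given: distance d = 182 m, time t = 6 s
Using v = d / t
v = 182 / 6
v = 91/3 m/s

91/3 m/s


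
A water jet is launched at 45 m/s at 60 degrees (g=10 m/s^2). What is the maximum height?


Given: v0 = 45 m/s, theta = 60 deg, g = 10 m/s^2
sin^2(60) = 3/4
Using H = v0^2 * sin^2(theta) / (2*g)
H = 45^2 * 3/4 / (2*10)
H = 2025 * 3/4 / 20
H = 6075/4 / 20
H = 1215/16 m

1215/16 m


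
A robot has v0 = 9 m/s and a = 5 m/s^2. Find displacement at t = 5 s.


Given: v0 = 9 m/s, a = 5 m/s^2, t = 5 s
Using s = v0*t + (1/2)*a*t^2
s = 9*5 + (1/2)*5*5^2
s = 45 + (1/2)*125
s = 45 + 125/2
s = 215/2

215/2 m


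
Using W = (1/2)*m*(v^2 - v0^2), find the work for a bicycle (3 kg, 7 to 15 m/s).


Given: m = 3 kg, v0 = 7 m/s, v = 15 m/s
Using W = (1/2)*m*(v^2 - v0^2)
v^2 = 15^2 = 225
v0^2 = 7^2 = 49
v^2 - v0^2 = 225 - 49 = 176
W = (1/2)*3*176 = 264 J

264 J


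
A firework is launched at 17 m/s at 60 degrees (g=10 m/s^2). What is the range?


Given: v0 = 17 m/s, theta = 60 deg, g = 10 m/s^2
sin(2*60) = sin(120) = sqrt(3)/2
Using R = v0^2 * sin(2*theta) / g
R = 17^2 * (sqrt(3)/2) / 10
R = 289 * sqrt(3) / 20
R = 289/20*sqrt(3) m

289/20*sqrt(3) m


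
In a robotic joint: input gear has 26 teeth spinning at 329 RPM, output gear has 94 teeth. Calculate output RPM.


Given: N1 = 26 teeth, w1 = 329 RPM, N2 = 94 teeth
Using N1*w1 = N2*w2
w2 = N1*w1 / N2
w2 = 26*329 / 94
w2 = 8554 / 94
w2 = 91 RPM

91 RPM


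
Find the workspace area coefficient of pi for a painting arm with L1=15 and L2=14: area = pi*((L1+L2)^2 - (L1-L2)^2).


Given: L1 = 15, L2 = 14
(L1+L2)^2 = (29)^2 = 841
(L1-L2)^2 = (1)^2 = 1
Difference = 841 - 1 = 840
This equals 4*L1*L2 = 4*15*14 = 840
Workspace area = 840*pi

840


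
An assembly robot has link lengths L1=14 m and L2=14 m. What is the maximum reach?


Given: L1 = 14 m, L2 = 14 m
For a 2-link planar arm, max reach = L1 + L2 (fully extended)
Max reach = 14 + 14
Max reach = 28 m

28 m


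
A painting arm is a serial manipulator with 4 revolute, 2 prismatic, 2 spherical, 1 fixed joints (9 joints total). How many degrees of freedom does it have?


Given: serial robot with 4 revolute, 2 prismatic, 2 spherical, 1 fixed joints
DOF contribution per joint type: revolute=1, prismatic=1, spherical=3, fixed=0
DOF = 4*1 + 2*1 + 2*3 + 1*0
DOF = 12

12


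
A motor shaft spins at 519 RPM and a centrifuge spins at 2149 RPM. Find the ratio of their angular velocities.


Given: RPM_A = 519, RPM_B = 2149
omega = 2*pi*RPM/60, so omega_A/omega_B = RPM_A / RPM_B
omega_A/omega_B = 519 / 2149
omega_A/omega_B = 519/2149

519/2149


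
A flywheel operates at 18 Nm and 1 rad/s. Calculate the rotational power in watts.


Given: tau = 18 Nm, omega = 1 rad/s
Using P = tau * omega
P = 18 * 1
P = 18 W

18 W


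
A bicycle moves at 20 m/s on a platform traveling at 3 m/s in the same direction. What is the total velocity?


Given: object velocity = 20 m/s, platform velocity = 3 m/s (same direction)
Using classical velocity addition: v_total = v_object + v_platform
v_total = 20 + 3
v_total = 23 m/s

23 m/s


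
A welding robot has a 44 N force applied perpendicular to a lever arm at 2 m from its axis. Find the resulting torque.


Given: F = 44 N, r = 2 m, angle = 90 deg (perpendicular)
Using tau = F * r * sin(90)
sin(90) = 1
tau = 44 * 2 * 1
tau = 88 Nm

88 Nm


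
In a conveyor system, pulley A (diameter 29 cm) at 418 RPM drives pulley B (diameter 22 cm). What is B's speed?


Given: D1 = 29 cm, w1 = 418 RPM, D2 = 22 cm
Using D1*w1 = D2*w2
w2 = D1*w1 / D2
w2 = 29*418 / 22
w2 = 12122 / 22
w2 = 551 RPM

551 RPM


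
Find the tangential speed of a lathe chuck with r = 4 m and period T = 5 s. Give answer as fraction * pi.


Given: radius r = 4 m, period T = 5 s
Using v = 2*pi*r / T
v = 2*pi*4 / 5
v = 8*pi / 5
v = 8/5*pi m/s

8/5*pi m/s


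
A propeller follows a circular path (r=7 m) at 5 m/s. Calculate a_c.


Given: v = 5 m/s, r = 7 m
Using a_c = v^2 / r
a_c = 5^2 / 7
a_c = 25 / 7
a_c = 25/7 m/s^2

25/7 m/s^2


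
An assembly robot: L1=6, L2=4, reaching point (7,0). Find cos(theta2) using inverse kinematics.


Given: L1 = 6, L2 = 4, target (x, y) = (7, 0)
Using cos(theta2) = (x^2 + y^2 - L1^2 - L2^2) / (2*L1*L2)
x^2 + y^2 = 7^2 + 0 = 49
L1^2 + L2^2 = 36 + 16 = 52
Numerator = 49 - 52 = -3
Denominator = 2*6*4 = 48
cos(theta2) = -3/48 = -1/16

-1/16


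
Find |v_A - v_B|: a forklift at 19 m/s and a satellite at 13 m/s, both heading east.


Given: v_A = 19 m/s east, v_B = 13 m/s east
Both move in the same direction; relative speed = |v_A - v_B|
|19 - 13| = |6|
= 6 m/s

6 m/s


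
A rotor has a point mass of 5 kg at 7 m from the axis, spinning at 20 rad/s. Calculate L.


Given: m = 5 kg, r = 7 m, omega = 20 rad/s
For a point mass: I = m*r^2
I = 5*7^2 = 5*49 = 245
L = I*omega = 245*20
L = 4900 kg*m^2/s

4900 kg*m^2/s


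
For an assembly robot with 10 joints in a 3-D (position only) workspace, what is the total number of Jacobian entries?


Given: task space dimension = 3, joints = 10
Jacobian is a 3 x 10 matrix
Total entries = rows * columns
Total = 3 * 10
Total = 30

30


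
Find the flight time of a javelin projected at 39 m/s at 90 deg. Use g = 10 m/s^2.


Given: v0 = 39 m/s, theta = 90 deg, g = 10 m/s^2
sin(90) = 1
Using T = 2*v0*sin(theta) / g
T = 2*39*1 / 10
T = 78 / 10
T = 39/5 s

39/5 s


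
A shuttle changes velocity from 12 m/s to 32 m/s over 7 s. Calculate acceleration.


Given: initial velocity v0 = 12 m/s, final velocity v = 32 m/s, time t = 7 s
Using a = (v - v0) / t
a = (32 - 12) / 7
a = 20 / 7
a = 20/7 m/s^2

20/7 m/s^2


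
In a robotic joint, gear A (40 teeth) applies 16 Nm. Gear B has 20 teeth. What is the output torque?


Given: N1 = 40, N2 = 20, T1 = 16 Nm
Using T2/T1 = N2/N1
T2 = T1 * N2 / N1
T2 = 16 * 20 / 40
T2 = 320 / 40
T2 = 8 Nm

8 Nm


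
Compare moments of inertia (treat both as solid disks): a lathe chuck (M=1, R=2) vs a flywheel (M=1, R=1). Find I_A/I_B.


Given: M1=1 kg, R1=2 m, M2=1 kg, R2=1 m
For a disk: I = (1/2)*M*R^2, so I_A/I_B = (M1*R1^2)/(M2*R2^2)
M1*R1^2 = 1*4 = 4
M2*R2^2 = 1*1 = 1
I_A/I_B = 4/1 = 4

4


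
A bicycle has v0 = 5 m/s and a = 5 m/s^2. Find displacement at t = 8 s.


Given: v0 = 5 m/s, a = 5 m/s^2, t = 8 s
Using s = v0*t + (1/2)*a*t^2
s = 5*8 + (1/2)*5*8^2
s = 40 + (1/2)*320
s = 40 + 160
s = 200

200 m


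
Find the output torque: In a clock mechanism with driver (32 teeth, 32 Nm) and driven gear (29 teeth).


Given: N1 = 32, N2 = 29, T1 = 32 Nm
Using T2/T1 = N2/N1
T2 = T1 * N2 / N1
T2 = 32 * 29 / 32
T2 = 928 / 32
T2 = 29 Nm

29 Nm


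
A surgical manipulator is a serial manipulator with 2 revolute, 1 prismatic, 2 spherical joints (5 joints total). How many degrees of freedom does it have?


Given: serial robot with 2 revolute, 1 prismatic, 2 spherical joints
DOF contribution per joint type: revolute=1, prismatic=1, spherical=3, fixed=0
DOF = 2*1 + 1*1 + 2*3
DOF = 9

9


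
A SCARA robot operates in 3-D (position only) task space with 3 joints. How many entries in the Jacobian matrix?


Given: task space dimension = 3, joints = 3
Jacobian is a 3 x 3 matrix
Total entries = rows * columns
Total = 3 * 3
Total = 9

9


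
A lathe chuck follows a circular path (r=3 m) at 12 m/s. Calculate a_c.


Given: v = 12 m/s, r = 3 m
Using a_c = v^2 / r
a_c = 12^2 / 3
a_c = 144 / 3
a_c = 48 m/s^2

48 m/s^2


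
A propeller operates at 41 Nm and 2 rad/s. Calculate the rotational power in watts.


Given: tau = 41 Nm, omega = 2 rad/s
Using P = tau * omega
P = 41 * 2
P = 82 W

82 W


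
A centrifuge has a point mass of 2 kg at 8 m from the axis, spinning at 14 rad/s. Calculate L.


Given: m = 2 kg, r = 8 m, omega = 14 rad/s
For a point mass: I = m*r^2
I = 2*8^2 = 2*64 = 128
L = I*omega = 128*14
L = 1792 kg*m^2/s

1792 kg*m^2/s


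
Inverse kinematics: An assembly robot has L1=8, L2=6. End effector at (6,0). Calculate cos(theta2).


Given: L1 = 8, L2 = 6, target (x, y) = (6, 0)
Using cos(theta2) = (x^2 + y^2 - L1^2 - L2^2) / (2*L1*L2)
x^2 + y^2 = 6^2 + 0 = 36
L1^2 + L2^2 = 64 + 36 = 100
Numerator = 36 - 100 = -64
Denominator = 2*8*6 = 96
cos(theta2) = -64/96 = -2/3

-2/3


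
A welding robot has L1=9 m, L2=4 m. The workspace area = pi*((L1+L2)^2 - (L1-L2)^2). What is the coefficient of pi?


Given: L1 = 9, L2 = 4
(L1+L2)^2 = (13)^2 = 169
(L1-L2)^2 = (5)^2 = 25
Difference = 169 - 25 = 144
This equals 4*L1*L2 = 4*9*4 = 144
Workspace area = 144*pi

144


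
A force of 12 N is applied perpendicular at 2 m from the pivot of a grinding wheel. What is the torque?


Given: F = 12 N, r = 2 m, angle = 90 deg (perpendicular)
Using tau = F * r * sin(90)
sin(90) = 1
tau = 12 * 2 * 1
tau = 24 Nm

24 Nm


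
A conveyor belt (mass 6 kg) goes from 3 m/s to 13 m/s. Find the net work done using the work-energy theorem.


Given: m = 6 kg, v0 = 3 m/s, v = 13 m/s
Using W = (1/2)*m*(v^2 - v0^2)
v^2 = 13^2 = 169
v0^2 = 3^2 = 9
v^2 - v0^2 = 169 - 9 = 160
W = (1/2)*6*160 = 480 J

480 J


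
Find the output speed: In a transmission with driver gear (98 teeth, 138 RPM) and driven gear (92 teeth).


Given: N1 = 98 teeth, w1 = 138 RPM, N2 = 92 teeth
Using N1*w1 = N2*w2
w2 = N1*w1 / N2
w2 = 98*138 / 92
w2 = 13524 / 92
w2 = 147 RPM

147 RPM


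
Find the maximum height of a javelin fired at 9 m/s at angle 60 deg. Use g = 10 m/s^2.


Given: v0 = 9 m/s, theta = 60 deg, g = 10 m/s^2
sin^2(60) = 3/4
Using H = v0^2 * sin^2(theta) / (2*g)
H = 9^2 * 3/4 / (2*10)
H = 81 * 3/4 / 20
H = 243/4 / 20
H = 243/80 m

243/80 m


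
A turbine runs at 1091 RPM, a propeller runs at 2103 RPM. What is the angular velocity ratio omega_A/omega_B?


Given: RPM_A = 1091, RPM_B = 2103
omega = 2*pi*RPM/60, so omega_A/omega_B = RPM_A / RPM_B
omega_A/omega_B = 1091 / 2103
omega_A/omega_B = 1091/2103

1091/2103


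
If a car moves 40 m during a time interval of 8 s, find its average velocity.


Given: distance d = 40 m, time t = 8 s
Using v = d / t
v = 40 / 8
v = 5 m/s

5 m/s


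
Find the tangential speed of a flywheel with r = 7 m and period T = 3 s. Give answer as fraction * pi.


Given: radius r = 7 m, period T = 3 s
Using v = 2*pi*r / T
v = 2*pi*7 / 3
v = 14*pi / 3
v = 14/3*pi m/s

14/3*pi m/s


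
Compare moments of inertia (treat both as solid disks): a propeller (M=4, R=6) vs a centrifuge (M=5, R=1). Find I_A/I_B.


Given: M1=4 kg, R1=6 m, M2=5 kg, R2=1 m
For a disk: I = (1/2)*M*R^2, so I_A/I_B = (M1*R1^2)/(M2*R2^2)
M1*R1^2 = 4*36 = 144
M2*R2^2 = 5*1 = 5
I_A/I_B = 144/5 = 144/5

144/5


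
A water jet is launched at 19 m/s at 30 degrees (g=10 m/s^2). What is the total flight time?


Given: v0 = 19 m/s, theta = 30 deg, g = 10 m/s^2
sin(30) = 1/2
Using T = 2*v0*sin(theta) / g
T = 2*19*1/2 / 10
T = 19 / 10
T = 19/10 s

19/10 s


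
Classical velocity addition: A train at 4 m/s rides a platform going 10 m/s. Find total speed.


Given: object velocity = 4 m/s, platform velocity = 10 m/s (same direction)
Using classical velocity addition: v_total = v_object + v_platform
v_total = 4 + 10
v_total = 14 m/s

14 m/s


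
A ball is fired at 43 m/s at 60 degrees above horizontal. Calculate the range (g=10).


Given: v0 = 43 m/s, theta = 60 deg, g = 10 m/s^2
sin(2*60) = sin(120) = sqrt(3)/2
Using R = v0^2 * sin(2*theta) / g
R = 43^2 * (sqrt(3)/2) / 10
R = 1849 * sqrt(3) / 20
R = 1849/20*sqrt(3) m

1849/20*sqrt(3) m


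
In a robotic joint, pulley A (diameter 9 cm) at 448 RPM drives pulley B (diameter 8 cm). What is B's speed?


Given: D1 = 9 cm, w1 = 448 RPM, D2 = 8 cm
Using D1*w1 = D2*w2
w2 = D1*w1 / D2
w2 = 9*448 / 8
w2 = 4032 / 8
w2 = 504 RPM

504 RPM


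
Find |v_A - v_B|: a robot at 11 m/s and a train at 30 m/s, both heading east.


Given: v_A = 11 m/s east, v_B = 30 m/s east
Both move in the same direction; relative speed = |v_A - v_B|
|11 - 30| = |-19|
= 19 m/s

19 m/s


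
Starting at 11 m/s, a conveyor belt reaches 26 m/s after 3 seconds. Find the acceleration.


Given: initial velocity v0 = 11 m/s, final velocity v = 26 m/s, time t = 3 s
Using a = (v - v0) / t
a = (26 - 11) / 3
a = 15 / 3
a = 5 m/s^2

5 m/s^2


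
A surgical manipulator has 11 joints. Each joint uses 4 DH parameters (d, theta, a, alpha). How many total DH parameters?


Given: 11 joints, 4 DH parameters per joint (d, theta, a, alpha)
Total DH parameters = number_of_joints * 4
Total = 11 * 4
Total = 44

44


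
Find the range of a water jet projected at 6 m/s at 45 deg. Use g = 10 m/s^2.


Given: v0 = 6 m/s, theta = 45 deg, g = 10 m/s^2
sin(2*45) = sin(90) = 1
Using R = v0^2 * sin(2*theta) / g
R = 6^2 * 1 / 10
R = 36 / 10
R = 18/5 m

18/5 m


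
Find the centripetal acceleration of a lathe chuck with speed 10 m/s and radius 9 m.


Given: v = 10 m/s, r = 9 m
Using a_c = v^2 / r
a_c = 10^2 / 9
a_c = 100 / 9
a_c = 100/9 m/s^2

100/9 m/s^2


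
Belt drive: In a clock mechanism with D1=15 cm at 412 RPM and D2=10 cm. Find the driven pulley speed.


Given: D1 = 15 cm, w1 = 412 RPM, D2 = 10 cm
Using D1*w1 = D2*w2
w2 = D1*w1 / D2
w2 = 15*412 / 10
w2 = 6180 / 10
w2 = 618 RPM

618 RPM


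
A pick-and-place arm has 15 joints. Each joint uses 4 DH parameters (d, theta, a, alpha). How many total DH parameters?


Given: 15 joints, 4 DH parameters per joint (d, theta, a, alpha)
Total DH parameters = number_of_joints * 4
Total = 15 * 4
Total = 60

60


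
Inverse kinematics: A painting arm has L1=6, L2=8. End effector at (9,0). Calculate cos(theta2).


Given: L1 = 6, L2 = 8, target (x, y) = (9, 0)
Using cos(theta2) = (x^2 + y^2 - L1^2 - L2^2) / (2*L1*L2)
x^2 + y^2 = 9^2 + 0 = 81
L1^2 + L2^2 = 36 + 64 = 100
Numerator = 81 - 100 = -19
Denominator = 2*6*8 = 96
cos(theta2) = -19/96 = -19/96

-19/96


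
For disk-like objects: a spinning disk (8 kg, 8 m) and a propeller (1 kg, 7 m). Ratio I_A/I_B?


Given: M1=8 kg, R1=8 m, M2=1 kg, R2=7 m
For a disk: I = (1/2)*M*R^2, so I_A/I_B = (M1*R1^2)/(M2*R2^2)
M1*R1^2 = 8*64 = 512
M2*R2^2 = 1*49 = 49
I_A/I_B = 512/49 = 512/49

512/49


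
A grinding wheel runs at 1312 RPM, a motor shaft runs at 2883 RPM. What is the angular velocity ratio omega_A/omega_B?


Given: RPM_A = 1312, RPM_B = 2883
omega = 2*pi*RPM/60, so omega_A/omega_B = RPM_A / RPM_B
omega_A/omega_B = 1312 / 2883
omega_A/omega_B = 1312/2883

1312/2883


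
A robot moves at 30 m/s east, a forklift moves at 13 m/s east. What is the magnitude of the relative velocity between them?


Given: v_A = 30 m/s east, v_B = 13 m/s east
Both move in the same direction; relative speed = |v_A - v_B|
|30 - 13| = |17|
= 17 m/s

17 m/s


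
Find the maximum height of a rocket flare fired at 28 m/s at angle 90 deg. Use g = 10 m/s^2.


Given: v0 = 28 m/s, theta = 90 deg, g = 10 m/s^2
sin^2(90) = 1
Using H = v0^2 * sin^2(theta) / (2*g)
H = 28^2 * 1 / (2*10)
H = 784 * 1 / 20
H = 784 / 20
H = 196/5 m

196/5 m


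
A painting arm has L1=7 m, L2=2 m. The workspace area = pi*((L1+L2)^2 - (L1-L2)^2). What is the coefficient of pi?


Given: L1 = 7, L2 = 2
(L1+L2)^2 = (9)^2 = 81
(L1-L2)^2 = (5)^2 = 25
Difference = 81 - 25 = 56
This equals 4*L1*L2 = 4*7*2 = 56
Workspace area = 56*pi

56


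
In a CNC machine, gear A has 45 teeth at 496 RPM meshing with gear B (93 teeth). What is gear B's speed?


Given: N1 = 45 teeth, w1 = 496 RPM, N2 = 93 teeth
Using N1*w1 = N2*w2
w2 = N1*w1 / N2
w2 = 45*496 / 93
w2 = 22320 / 93
w2 = 240 RPM

240 RPM


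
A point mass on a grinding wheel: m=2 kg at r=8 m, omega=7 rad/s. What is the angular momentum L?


Given: m = 2 kg, r = 8 m, omega = 7 rad/s
For a point mass: I = m*r^2
I = 2*8^2 = 2*64 = 128
L = I*omega = 128*7
L = 896 kg*m^2/s

896 kg*m^2/s


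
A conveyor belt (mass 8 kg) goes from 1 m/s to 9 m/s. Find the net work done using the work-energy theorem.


Given: m = 8 kg, v0 = 1 m/s, v = 9 m/s
Using W = (1/2)*m*(v^2 - v0^2)
v^2 = 9^2 = 81
v0^2 = 1^2 = 1
v^2 - v0^2 = 81 - 1 = 80
W = (1/2)*8*80 = 320 J

320 J


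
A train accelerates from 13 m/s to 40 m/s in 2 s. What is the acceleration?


Given: initial velocity v0 = 13 m/s, final velocity v = 40 m/s, time t = 2 s
Using a = (v - v0) / t
a = (40 - 13) / 2
a = 27 / 2
a = 27/2 m/s^2

27/2 m/s^2


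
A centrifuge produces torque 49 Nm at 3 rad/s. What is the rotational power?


Given: tau = 49 Nm, omega = 3 rad/s
Using P = tau * omega
P = 49 * 3
P = 147 W

147 W


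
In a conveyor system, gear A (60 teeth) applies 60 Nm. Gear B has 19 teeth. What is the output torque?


Given: N1 = 60, N2 = 19, T1 = 60 Nm
Using T2/T1 = N2/N1
T2 = T1 * N2 / N1
T2 = 60 * 19 / 60
T2 = 1140 / 60
T2 = 19 Nm

19 Nm


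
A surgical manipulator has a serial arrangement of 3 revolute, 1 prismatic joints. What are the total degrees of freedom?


Given: serial robot with 3 revolute, 1 prismatic joints
DOF contribution per joint type: revolute=1, prismatic=1, spherical=3, fixed=0
DOF = 3*1 + 1*1
DOF = 4

4


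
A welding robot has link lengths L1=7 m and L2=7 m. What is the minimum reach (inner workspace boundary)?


Given: L1 = 7 m, L2 = 7 m
For a 2-link planar arm, min reach = |L1 - L2| (second link folded back)
Min reach = |7 - 7|
Min reach = 0 m

0 m


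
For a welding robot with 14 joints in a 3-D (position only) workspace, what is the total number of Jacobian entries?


Given: task space dimension = 3, joints = 14
Jacobian is a 3 x 14 matrix
Total entries = rows * columns
Total = 3 * 14
Total = 42

42


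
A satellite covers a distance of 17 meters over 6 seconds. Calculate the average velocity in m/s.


Given: distance d = 17 m, time t = 6 s
Using v = d / t
v = 17 / 6
v = 17/6 m/s

17/6 m/s


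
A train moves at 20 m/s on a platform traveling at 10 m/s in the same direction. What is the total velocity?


Given: object velocity = 20 m/s, platform velocity = 10 m/s (same direction)
Using classical velocity addition: v_total = v_object + v_platform
v_total = 20 + 10
v_total = 30 m/s

30 m/s


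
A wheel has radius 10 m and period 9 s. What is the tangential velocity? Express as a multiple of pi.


Given: radius r = 10 m, period T = 9 s
Using v = 2*pi*r / T
v = 2*pi*10 / 9
v = 20*pi / 9
v = 20/9*pi m/s

20/9*pi m/s


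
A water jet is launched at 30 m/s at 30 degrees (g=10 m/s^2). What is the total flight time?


Given: v0 = 30 m/s, theta = 30 deg, g = 10 m/s^2
sin(30) = 1/2
Using T = 2*v0*sin(theta) / g
T = 2*30*1/2 / 10
T = 30 / 10
T = 3 s

3 s


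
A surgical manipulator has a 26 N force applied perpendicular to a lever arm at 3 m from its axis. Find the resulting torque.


Given: F = 26 N, r = 3 m, angle = 90 deg (perpendicular)
Using tau = F * r * sin(90)
sin(90) = 1
tau = 26 * 3 * 1
tau = 78 Nm

78 Nm


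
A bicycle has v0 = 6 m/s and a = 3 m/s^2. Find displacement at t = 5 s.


Given: v0 = 6 m/s, a = 3 m/s^2, t = 5 s
Using s = v0*t + (1/2)*a*t^2
s = 6*5 + (1/2)*3*5^2
s = 30 + (1/2)*75
s = 30 + 75/2
s = 135/2

135/2 m


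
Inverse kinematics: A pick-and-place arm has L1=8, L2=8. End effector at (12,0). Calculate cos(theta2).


Given: L1 = 8, L2 = 8, target (x, y) = (12, 0)
Using cos(theta2) = (x^2 + y^2 - L1^2 - L2^2) / (2*L1*L2)
x^2 + y^2 = 12^2 + 0 = 144
L1^2 + L2^2 = 64 + 64 = 128
Numerator = 144 - 128 = 16
Denominator = 2*8*8 = 128
cos(theta2) = 16/128 = 1/8

1/8


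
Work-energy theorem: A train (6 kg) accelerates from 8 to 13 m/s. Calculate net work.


Given: m = 6 kg, v0 = 8 m/s, v = 13 m/s
Using W = (1/2)*m*(v^2 - v0^2)
v^2 = 13^2 = 169
v0^2 = 8^2 = 64
v^2 - v0^2 = 169 - 64 = 105
W = (1/2)*6*105 = 315 J

315 J


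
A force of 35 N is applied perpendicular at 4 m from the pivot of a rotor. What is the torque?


Given: F = 35 N, r = 4 m, angle = 90 deg (perpendicular)
Using tau = F * r * sin(90)
sin(90) = 1
tau = 35 * 4 * 1
tau = 140 Nm

140 Nm


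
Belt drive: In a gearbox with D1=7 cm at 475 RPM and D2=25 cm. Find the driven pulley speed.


Given: D1 = 7 cm, w1 = 475 RPM, D2 = 25 cm
Using D1*w1 = D2*w2
w2 = D1*w1 / D2
w2 = 7*475 / 25
w2 = 3325 / 25
w2 = 133 RPM

133 RPM


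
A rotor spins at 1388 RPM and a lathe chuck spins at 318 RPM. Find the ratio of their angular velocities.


Given: RPM_A = 1388, RPM_B = 318
omega = 2*pi*RPM/60, so omega_A/omega_B = RPM_A / RPM_B
omega_A/omega_B = 1388 / 318
omega_A/omega_B = 694/159

694/159


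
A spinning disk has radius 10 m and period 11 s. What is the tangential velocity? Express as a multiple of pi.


Given: radius r = 10 m, period T = 11 s
Using v = 2*pi*r / T
v = 2*pi*10 / 11
v = 20*pi / 11
v = 20/11*pi m/s

20/11*pi m/s


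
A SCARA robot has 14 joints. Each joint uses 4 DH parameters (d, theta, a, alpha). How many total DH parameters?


Given: 14 joints, 4 DH parameters per joint (d, theta, a, alpha)
Total DH parameters = number_of_joints * 4
Total = 14 * 4
Total = 56

56


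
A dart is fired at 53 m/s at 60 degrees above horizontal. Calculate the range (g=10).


Given: v0 = 53 m/s, theta = 60 deg, g = 10 m/s^2
sin(2*60) = sin(120) = sqrt(3)/2
Using R = v0^2 * sin(2*theta) / g
R = 53^2 * (sqrt(3)/2) / 10
R = 2809 * sqrt(3) / 20
R = 2809/20*sqrt(3) m

2809/20*sqrt(3) m


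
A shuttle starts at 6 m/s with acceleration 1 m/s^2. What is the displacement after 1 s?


Given: v0 = 6 m/s, a = 1 m/s^2, t = 1 s
Using s = v0*t + (1/2)*a*t^2
s = 6*1 + (1/2)*1*1^2
s = 6 + (1/2)*1
s = 6 + 1/2
s = 13/2

13/2 m


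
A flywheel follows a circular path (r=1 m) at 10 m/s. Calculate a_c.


Given: v = 10 m/s, r = 1 m
Using a_c = v^2 / r
a_c = 10^2 / 1
a_c = 100 / 1
a_c = 100 m/s^2

100 m/s^2


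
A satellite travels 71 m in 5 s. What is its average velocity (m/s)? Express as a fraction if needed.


Given: distance d = 71 m, time t = 5 s
Using v = d / t
v = 71 / 5
v = 71/5 m/s

71/5 m/s


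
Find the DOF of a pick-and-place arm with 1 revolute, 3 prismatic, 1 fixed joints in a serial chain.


Given: serial robot with 1 revolute, 3 prismatic, 1 fixed joints
DOF contribution per joint type: revolute=1, prismatic=1, spherical=3, fixed=0
DOF = 1*1 + 3*1 + 1*0
DOF = 4

4


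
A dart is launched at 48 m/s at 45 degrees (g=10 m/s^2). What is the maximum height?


Given: v0 = 48 m/s, theta = 45 deg, g = 10 m/s^2
sin^2(45) = 1/2
Using H = v0^2 * sin^2(theta) / (2*g)
H = 48^2 * 1/2 / (2*10)
H = 2304 * 1/2 / 20
H = 1152 / 20
H = 288/5 m

288/5 m


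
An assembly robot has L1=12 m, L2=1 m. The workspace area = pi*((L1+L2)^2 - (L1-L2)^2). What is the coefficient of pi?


Given: L1 = 12, L2 = 1
(L1+L2)^2 = (13)^2 = 169
(L1-L2)^2 = (11)^2 = 121
Difference = 169 - 121 = 48
This equals 4*L1*L2 = 4*12*1 = 48
Workspace area = 48*pi

48


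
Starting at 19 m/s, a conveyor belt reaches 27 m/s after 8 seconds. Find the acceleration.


Given: initial velocity v0 = 19 m/s, final velocity v = 27 m/s, time t = 8 s
Using a = (v - v0) / t
a = (27 - 19) / 8
a = 8 / 8
a = 1 m/s^2

1 m/s^2


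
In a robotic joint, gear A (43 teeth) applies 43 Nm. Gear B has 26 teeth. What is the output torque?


Given: N1 = 43, N2 = 26, T1 = 43 Nm
Using T2/T1 = N2/N1
T2 = T1 * N2 / N1
T2 = 43 * 26 / 43
T2 = 1118 / 43
T2 = 26 Nm

26 Nm


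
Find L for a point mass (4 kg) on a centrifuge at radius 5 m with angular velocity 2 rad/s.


Given: m = 4 kg, r = 5 m, omega = 2 rad/s
For a point mass: I = m*r^2
I = 4*5^2 = 4*25 = 100
L = I*omega = 100*2
L = 200 kg*m^2/s

200 kg*m^2/s


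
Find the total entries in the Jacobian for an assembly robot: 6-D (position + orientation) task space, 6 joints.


Given: task space dimension = 6, joints = 6
Jacobian is a 6 x 6 matrix
Total entries = rows * columns
Total = 6 * 6
Total = 36

36


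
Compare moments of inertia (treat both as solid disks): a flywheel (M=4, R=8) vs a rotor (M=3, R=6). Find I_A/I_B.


Given: M1=4 kg, R1=8 m, M2=3 kg, R2=6 m
For a disk: I = (1/2)*M*R^2, so I_A/I_B = (M1*R1^2)/(M2*R2^2)
M1*R1^2 = 4*64 = 256
M2*R2^2 = 3*36 = 108
I_A/I_B = 256/108 = 64/27

64/27


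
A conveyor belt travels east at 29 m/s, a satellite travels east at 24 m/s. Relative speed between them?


Given: v_A = 29 m/s east, v_B = 24 m/s east
Both move in the same direction; relative speed = |v_A - v_B|
|29 - 24| = |5|
= 5 m/s

5 m/s


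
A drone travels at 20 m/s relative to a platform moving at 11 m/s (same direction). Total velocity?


Given: object velocity = 20 m/s, platform velocity = 11 m/s (same direction)
Using classical velocity addition: v_total = v_object + v_platform
v_total = 20 + 11
v_total = 31 m/s

31 m/s


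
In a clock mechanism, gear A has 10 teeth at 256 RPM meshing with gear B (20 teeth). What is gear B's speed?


Given: N1 = 10 teeth, w1 = 256 RPM, N2 = 20 teeth
Using N1*w1 = N2*w2
w2 = N1*w1 / N2
w2 = 10*256 / 20
w2 = 2560 / 20
w2 = 128 RPM

128 RPM


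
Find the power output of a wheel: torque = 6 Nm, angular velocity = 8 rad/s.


Given: tau = 6 Nm, omega = 8 rad/s
Using P = tau * omega
P = 6 * 8
P = 48 W

48 W


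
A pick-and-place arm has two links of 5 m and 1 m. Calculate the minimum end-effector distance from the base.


Given: L1 = 5 m, L2 = 1 m
For a 2-link planar arm, min reach = |L1 - L2| (second link folded back)
Min reach = |5 - 1|
Min reach = 4 m

4 m


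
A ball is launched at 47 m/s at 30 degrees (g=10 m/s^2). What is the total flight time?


Given: v0 = 47 m/s, theta = 30 deg, g = 10 m/s^2
sin(30) = 1/2
Using T = 2*v0*sin(theta) / g
T = 2*47*1/2 / 10
T = 47 / 10
T = 47/10 s

47/10 s


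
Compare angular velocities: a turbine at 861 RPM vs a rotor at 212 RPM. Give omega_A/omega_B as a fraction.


Given: RPM_A = 861, RPM_B = 212
omega = 2*pi*RPM/60, so omega_A/omega_B = RPM_A / RPM_B
omega_A/omega_B = 861 / 212
omega_A/omega_B = 861/212

861/212


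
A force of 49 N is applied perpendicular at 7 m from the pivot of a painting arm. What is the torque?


Given: F = 49 N, r = 7 m, angle = 90 deg (perpendicular)
Using tau = F * r * sin(90)
sin(90) = 1
tau = 49 * 7 * 1
tau = 343 Nm

343 Nm


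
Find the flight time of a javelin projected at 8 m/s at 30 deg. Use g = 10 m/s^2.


Given: v0 = 8 m/s, theta = 30 deg, g = 10 m/s^2
sin(30) = 1/2
Using T = 2*v0*sin(theta) / g
T = 2*8*1/2 / 10
T = 8 / 10
T = 4/5 s

4/5 s


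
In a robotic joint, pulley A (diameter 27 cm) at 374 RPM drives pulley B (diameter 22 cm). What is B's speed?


Given: D1 = 27 cm, w1 = 374 RPM, D2 = 22 cm
Using D1*w1 = D2*w2
w2 = D1*w1 / D2
w2 = 27*374 / 22
w2 = 10098 / 22
w2 = 459 RPM

459 RPM


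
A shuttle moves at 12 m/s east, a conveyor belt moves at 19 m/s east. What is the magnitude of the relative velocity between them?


Given: v_A = 12 m/s east, v_B = 19 m/s east
Both move in the same direction; relative speed = |v_A - v_B|
|12 - 19| = |-7|
= 7 m/s

7 m/s


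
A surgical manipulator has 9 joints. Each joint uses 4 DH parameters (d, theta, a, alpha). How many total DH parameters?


Given: 9 joints, 4 DH parameters per joint (d, theta, a, alpha)
Total DH parameters = number_of_joints * 4
Total = 9 * 4
Total = 36

36


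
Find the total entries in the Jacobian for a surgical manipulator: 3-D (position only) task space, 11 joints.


Given: task space dimension = 3, joints = 11
Jacobian is a 3 x 11 matrix
Total entries = rows * columns
Total = 3 * 11
Total = 33

33


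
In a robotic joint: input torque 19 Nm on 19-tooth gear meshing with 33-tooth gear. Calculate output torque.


Given: N1 = 19, N2 = 33, T1 = 19 Nm
Using T2/T1 = N2/N1
T2 = T1 * N2 / N1
T2 = 19 * 33 / 19
T2 = 627 / 19
T2 = 33 Nm

33 Nm


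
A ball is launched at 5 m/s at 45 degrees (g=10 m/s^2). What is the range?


Given: v0 = 5 m/s, theta = 45 deg, g = 10 m/s^2
sin(2*45) = sin(90) = 1
Using R = v0^2 * sin(2*theta) / g
R = 5^2 * 1 / 10
R = 25 / 10
R = 5/2 m

5/2 m


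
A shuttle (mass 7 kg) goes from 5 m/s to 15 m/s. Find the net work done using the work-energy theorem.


Given: m = 7 kg, v0 = 5 m/s, v = 15 m/s
Using W = (1/2)*m*(v^2 - v0^2)
v^2 = 15^2 = 225
v0^2 = 5^2 = 25
v^2 - v0^2 = 225 - 25 = 200
W = (1/2)*7*200 = 700 J

700 J


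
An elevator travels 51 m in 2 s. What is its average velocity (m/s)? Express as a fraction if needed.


Given: distance d = 51 m, time t = 2 s
Using v = d / t
v = 51 / 2
v = 51/2 m/s

51/2 m/s


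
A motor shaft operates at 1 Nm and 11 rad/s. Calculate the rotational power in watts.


Given: tau = 1 Nm, omega = 11 rad/s
Using P = tau * omega
P = 1 * 11
P = 11 W

11 W


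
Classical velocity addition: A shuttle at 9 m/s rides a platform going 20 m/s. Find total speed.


Given: object velocity = 9 m/s, platform velocity = 20 m/s (same direction)
Using classical velocity addition: v_total = v_object + v_platform
v_total = 9 + 20
v_total = 29 m/s

29 m/s


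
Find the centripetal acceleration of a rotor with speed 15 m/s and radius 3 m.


Given: v = 15 m/s, r = 3 m
Using a_c = v^2 / r
a_c = 15^2 / 3
a_c = 225 / 3
a_c = 75 m/s^2

75 m/s^2


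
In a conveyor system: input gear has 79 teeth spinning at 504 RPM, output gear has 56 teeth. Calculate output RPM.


Given: N1 = 79 teeth, w1 = 504 RPM, N2 = 56 teeth
Using N1*w1 = N2*w2
w2 = N1*w1 / N2
w2 = 79*504 / 56
w2 = 39816 / 56
w2 = 711 RPM

711 RPM


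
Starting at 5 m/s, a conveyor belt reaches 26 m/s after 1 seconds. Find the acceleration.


Given: initial velocity v0 = 5 m/s, final velocity v = 26 m/s, time t = 1 s
Using a = (v - v0) / t
a = (26 - 5) / 1
a = 21 / 1
a = 21 m/s^2

21 m/s^2


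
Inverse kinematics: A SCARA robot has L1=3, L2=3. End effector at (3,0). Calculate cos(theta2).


Given: L1 = 3, L2 = 3, target (x, y) = (3, 0)
Using cos(theta2) = (x^2 + y^2 - L1^2 - L2^2) / (2*L1*L2)
x^2 + y^2 = 3^2 + 0 = 9
L1^2 + L2^2 = 9 + 9 = 18
Numerator = 9 - 18 = -9
Denominator = 2*3*3 = 18
cos(theta2) = -9/18 = -1/2

-1/2


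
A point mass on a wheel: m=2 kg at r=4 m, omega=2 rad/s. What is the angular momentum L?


Given: m = 2 kg, r = 4 m, omega = 2 rad/s
For a point mass: I = m*r^2
I = 2*4^2 = 2*16 = 32
L = I*omega = 32*2
L = 64 kg*m^2/s

64 kg*m^2/s


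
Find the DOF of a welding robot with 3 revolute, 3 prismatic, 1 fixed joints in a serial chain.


Given: serial robot with 3 revolute, 3 prismatic, 1 fixed joints
DOF contribution per joint type: revolute=1, prismatic=1, spherical=3, fixed=0
DOF = 3*1 + 3*1 + 1*0
DOF = 6

6


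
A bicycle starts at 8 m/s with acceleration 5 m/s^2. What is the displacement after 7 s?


Given: v0 = 8 m/s, a = 5 m/s^2, t = 7 s
Using s = v0*t + (1/2)*a*t^2
s = 8*7 + (1/2)*5*7^2
s = 56 + (1/2)*245
s = 56 + 245/2
s = 357/2

357/2 m


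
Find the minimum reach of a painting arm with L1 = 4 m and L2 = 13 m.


Given: L1 = 4 m, L2 = 13 m
For a 2-link planar arm, min reach = |L1 - L2| (second link folded back)
Min reach = |4 - 13|
Min reach = 9 m

9 m


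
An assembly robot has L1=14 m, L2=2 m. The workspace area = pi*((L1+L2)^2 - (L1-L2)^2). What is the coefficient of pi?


Given: L1 = 14, L2 = 2
(L1+L2)^2 = (16)^2 = 256
(L1-L2)^2 = (12)^2 = 144
Difference = 256 - 144 = 112
This equals 4*L1*L2 = 4*14*2 = 112
Workspace area = 112*pi

112


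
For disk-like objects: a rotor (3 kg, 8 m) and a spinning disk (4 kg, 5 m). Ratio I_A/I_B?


Given: M1=3 kg, R1=8 m, M2=4 kg, R2=5 m
For a disk: I = (1/2)*M*R^2, so I_A/I_B = (M1*R1^2)/(M2*R2^2)
M1*R1^2 = 3*64 = 192
M2*R2^2 = 4*25 = 100
I_A/I_B = 192/100 = 48/25

48/25


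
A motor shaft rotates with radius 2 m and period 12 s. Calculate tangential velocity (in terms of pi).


Given: radius r = 2 m, period T = 12 s
Using v = 2*pi*r / T
v = 2*pi*2 / 12
v = 4*pi / 12
v = 1/3*pi m/s

1/3*pi m/s


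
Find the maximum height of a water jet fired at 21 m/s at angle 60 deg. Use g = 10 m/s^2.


Given: v0 = 21 m/s, theta = 60 deg, g = 10 m/s^2
sin^2(60) = 3/4
Using H = v0^2 * sin^2(theta) / (2*g)
H = 21^2 * 3/4 / (2*10)
H = 441 * 3/4 / 20
H = 1323/4 / 20
H = 1323/80 m

1323/80 m


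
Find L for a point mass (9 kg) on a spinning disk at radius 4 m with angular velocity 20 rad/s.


Given: m = 9 kg, r = 4 m, omega = 20 rad/s
For a point mass: I = m*r^2
I = 9*4^2 = 9*16 = 144
L = I*omega = 144*20
L = 2880 kg*m^2/s

2880 kg*m^2/s


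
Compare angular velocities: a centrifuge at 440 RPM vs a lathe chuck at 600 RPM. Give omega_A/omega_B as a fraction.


Given: RPM_A = 440, RPM_B = 600
omega = 2*pi*RPM/60, so omega_A/omega_B = RPM_A / RPM_B
omega_A/omega_B = 440 / 600
omega_A/omega_B = 11/15

11/15


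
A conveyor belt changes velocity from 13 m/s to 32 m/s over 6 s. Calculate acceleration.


Given: initial velocity v0 = 13 m/s, final velocity v = 32 m/s, time t = 6 s
Using a = (v - v0) / t
a = (32 - 13) / 6
a = 19 / 6
a = 19/6 m/s^2

19/6 m/s^2


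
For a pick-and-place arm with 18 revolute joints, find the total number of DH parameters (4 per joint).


Given: 18 joints, 4 DH parameters per joint (d, theta, a, alpha)
Total DH parameters = number_of_joints * 4
Total = 18 * 4
Total = 72

72


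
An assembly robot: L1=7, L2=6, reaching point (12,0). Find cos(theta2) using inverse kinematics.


Given: L1 = 7, L2 = 6, target (x, y) = (12, 0)
Using cos(theta2) = (x^2 + y^2 - L1^2 - L2^2) / (2*L1*L2)
x^2 + y^2 = 12^2 + 0 = 144
L1^2 + L2^2 = 49 + 36 = 85
Numerator = 144 - 85 = 59
Denominator = 2*7*6 = 84
cos(theta2) = 59/84 = 59/84

59/84


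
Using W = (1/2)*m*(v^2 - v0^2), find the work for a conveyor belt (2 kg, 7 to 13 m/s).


Given: m = 2 kg, v0 = 7 m/s, v = 13 m/s
Using W = (1/2)*m*(v^2 - v0^2)
v^2 = 13^2 = 169
v0^2 = 7^2 = 49
v^2 - v0^2 = 169 - 49 = 120
W = (1/2)*2*120 = 120 J

120 J


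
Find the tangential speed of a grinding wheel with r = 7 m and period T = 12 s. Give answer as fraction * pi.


Given: radius r = 7 m, period T = 12 s
Using v = 2*pi*r / T
v = 2*pi*7 / 12
v = 14*pi / 12
v = 7/6*pi m/s

7/6*pi m/s


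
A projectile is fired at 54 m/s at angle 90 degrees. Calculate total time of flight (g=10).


Given: v0 = 54 m/s, theta = 90 deg, g = 10 m/s^2
sin(90) = 1
Using T = 2*v0*sin(theta) / g
T = 2*54*1 / 10
T = 108 / 10
T = 54/5 s

54/5 s


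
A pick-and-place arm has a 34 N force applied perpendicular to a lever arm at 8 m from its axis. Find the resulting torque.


Given: F = 34 N, r = 8 m, angle = 90 deg (perpendicular)
Using tau = F * r * sin(90)
sin(90) = 1
tau = 34 * 8 * 1
tau = 272 Nm

272 Nm


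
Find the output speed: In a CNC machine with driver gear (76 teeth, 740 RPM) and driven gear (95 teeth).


Given: N1 = 76 teeth, w1 = 740 RPM, N2 = 95 teeth
Using N1*w1 = N2*w2
w2 = N1*w1 / N2
w2 = 76*740 / 95
w2 = 56240 / 95
w2 = 592 RPM

592 RPM


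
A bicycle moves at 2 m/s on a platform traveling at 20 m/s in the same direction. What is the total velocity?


Given: object velocity = 2 m/s, platform velocity = 20 m/s (same direction)
Using classical velocity addition: v_total = v_object + v_platform
v_total = 2 + 20
v_total = 22 m/s

22 m/s


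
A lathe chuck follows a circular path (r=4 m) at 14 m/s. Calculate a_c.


Given: v = 14 m/s, r = 4 m
Using a_c = v^2 / r
a_c = 14^2 / 4
a_c = 196 / 4
a_c = 49 m/s^2

49 m/s^2


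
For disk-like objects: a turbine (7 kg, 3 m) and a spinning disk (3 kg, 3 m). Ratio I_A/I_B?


Given: M1=7 kg, R1=3 m, M2=3 kg, R2=3 m
For a disk: I = (1/2)*M*R^2, so I_A/I_B = (M1*R1^2)/(M2*R2^2)
M1*R1^2 = 7*9 = 63
M2*R2^2 = 3*9 = 27
I_A/I_B = 63/27 = 7/3

7/3


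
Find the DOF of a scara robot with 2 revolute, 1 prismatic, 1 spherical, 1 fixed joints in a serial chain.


Given: serial robot with 2 revolute, 1 prismatic, 1 spherical, 1 fixed joints
DOF contribution per joint type: revolute=1, prismatic=1, spherical=3, fixed=0
DOF = 2*1 + 1*1 + 1*3 + 1*0
DOF = 6

6


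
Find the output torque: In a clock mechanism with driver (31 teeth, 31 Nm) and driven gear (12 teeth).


Given: N1 = 31, N2 = 12, T1 = 31 Nm
Using T2/T1 = N2/N1
T2 = T1 * N2 / N1
T2 = 31 * 12 / 31
T2 = 372 / 31
T2 = 12 Nm

12 Nm


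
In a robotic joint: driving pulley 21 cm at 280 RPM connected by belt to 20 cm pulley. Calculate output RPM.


Given: D1 = 21 cm, w1 = 280 RPM, D2 = 20 cm
Using D1*w1 = D2*w2
w2 = D1*w1 / D2
w2 = 21*280 / 20
w2 = 5880 / 20
w2 = 294 RPM

294 RPM


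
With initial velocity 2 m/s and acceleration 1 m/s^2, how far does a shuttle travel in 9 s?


Given: v0 = 2 m/s, a = 1 m/s^2, t = 9 s
Using s = v0*t + (1/2)*a*t^2
s = 2*9 + (1/2)*1*9^2
s = 18 + (1/2)*81
s = 18 + 81/2
s = 117/2

117/2 m


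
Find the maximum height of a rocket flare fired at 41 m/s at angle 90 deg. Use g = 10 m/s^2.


Given: v0 = 41 m/s, theta = 90 deg, g = 10 m/s^2
sin^2(90) = 1
Using H = v0^2 * sin^2(theta) / (2*g)
H = 41^2 * 1 / (2*10)
H = 1681 * 1 / 20
H = 1681 / 20
H = 1681/20 m

1681/20 m


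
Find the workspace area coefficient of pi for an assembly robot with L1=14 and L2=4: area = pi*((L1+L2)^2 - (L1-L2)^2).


Given: L1 = 14, L2 = 4
(L1+L2)^2 = (18)^2 = 324
(L1-L2)^2 = (10)^2 = 100
Difference = 324 - 100 = 224
This equals 4*L1*L2 = 4*14*4 = 224
Workspace area = 224*pi

224


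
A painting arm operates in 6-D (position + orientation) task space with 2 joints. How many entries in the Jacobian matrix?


Given: task space dimension = 6, joints = 2
Jacobian is a 6 x 2 matrix
Total entries = rows * columns
Total = 6 * 2
Total = 12

12


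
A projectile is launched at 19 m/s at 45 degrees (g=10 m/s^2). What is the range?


Given: v0 = 19 m/s, theta = 45 deg, g = 10 m/s^2
sin(2*45) = sin(90) = 1
Using R = v0^2 * sin(2*theta) / g
R = 19^2 * 1 / 10
R = 361 / 10
R = 361/10 m

361/10 m


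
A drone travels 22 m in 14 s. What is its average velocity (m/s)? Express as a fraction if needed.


Given: distance d = 22 m, time t = 14 s
Using v = d / t
v = 22 / 14
v = 11/7 m/s

11/7 m/s


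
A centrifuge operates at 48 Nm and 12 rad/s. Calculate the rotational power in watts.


Given: tau = 48 Nm, omega = 12 rad/s
Using P = tau * omega
P = 48 * 12
P = 576 W

576 W
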